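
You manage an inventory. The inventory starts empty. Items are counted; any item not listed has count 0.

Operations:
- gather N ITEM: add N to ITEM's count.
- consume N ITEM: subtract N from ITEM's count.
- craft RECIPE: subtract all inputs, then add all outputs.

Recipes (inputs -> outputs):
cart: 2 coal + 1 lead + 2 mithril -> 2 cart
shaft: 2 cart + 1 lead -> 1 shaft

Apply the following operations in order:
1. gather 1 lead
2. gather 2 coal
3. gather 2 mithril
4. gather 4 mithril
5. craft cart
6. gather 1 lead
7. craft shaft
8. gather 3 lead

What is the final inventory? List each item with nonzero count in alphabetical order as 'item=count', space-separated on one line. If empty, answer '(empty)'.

After 1 (gather 1 lead): lead=1
After 2 (gather 2 coal): coal=2 lead=1
After 3 (gather 2 mithril): coal=2 lead=1 mithril=2
After 4 (gather 4 mithril): coal=2 lead=1 mithril=6
After 5 (craft cart): cart=2 mithril=4
After 6 (gather 1 lead): cart=2 lead=1 mithril=4
After 7 (craft shaft): mithril=4 shaft=1
After 8 (gather 3 lead): lead=3 mithril=4 shaft=1

Answer: lead=3 mithril=4 shaft=1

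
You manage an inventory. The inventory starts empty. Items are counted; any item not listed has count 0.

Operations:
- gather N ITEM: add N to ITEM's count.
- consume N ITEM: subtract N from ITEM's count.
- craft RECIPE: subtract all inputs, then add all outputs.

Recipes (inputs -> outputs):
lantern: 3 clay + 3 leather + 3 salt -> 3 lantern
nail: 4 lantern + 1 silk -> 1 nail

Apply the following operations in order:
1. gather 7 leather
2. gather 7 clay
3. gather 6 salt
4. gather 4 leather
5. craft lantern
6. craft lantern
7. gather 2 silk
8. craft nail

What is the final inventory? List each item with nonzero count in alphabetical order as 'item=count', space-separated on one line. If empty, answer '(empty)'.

After 1 (gather 7 leather): leather=7
After 2 (gather 7 clay): clay=7 leather=7
After 3 (gather 6 salt): clay=7 leather=7 salt=6
After 4 (gather 4 leather): clay=7 leather=11 salt=6
After 5 (craft lantern): clay=4 lantern=3 leather=8 salt=3
After 6 (craft lantern): clay=1 lantern=6 leather=5
After 7 (gather 2 silk): clay=1 lantern=6 leather=5 silk=2
After 8 (craft nail): clay=1 lantern=2 leather=5 nail=1 silk=1

Answer: clay=1 lantern=2 leather=5 nail=1 silk=1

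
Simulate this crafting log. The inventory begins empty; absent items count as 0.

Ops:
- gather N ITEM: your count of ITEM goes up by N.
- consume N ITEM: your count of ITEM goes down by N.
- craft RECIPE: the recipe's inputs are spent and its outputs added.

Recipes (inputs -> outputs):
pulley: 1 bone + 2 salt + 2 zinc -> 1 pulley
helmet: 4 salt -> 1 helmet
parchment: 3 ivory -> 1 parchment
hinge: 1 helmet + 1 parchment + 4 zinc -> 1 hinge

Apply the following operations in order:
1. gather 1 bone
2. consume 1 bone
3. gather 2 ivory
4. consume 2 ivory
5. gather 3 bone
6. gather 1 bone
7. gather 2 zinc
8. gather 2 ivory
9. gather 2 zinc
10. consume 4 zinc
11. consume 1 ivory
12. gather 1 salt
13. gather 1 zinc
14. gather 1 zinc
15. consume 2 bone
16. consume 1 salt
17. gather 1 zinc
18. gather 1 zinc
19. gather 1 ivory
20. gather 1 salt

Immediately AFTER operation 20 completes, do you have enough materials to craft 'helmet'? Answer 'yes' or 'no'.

After 1 (gather 1 bone): bone=1
After 2 (consume 1 bone): (empty)
After 3 (gather 2 ivory): ivory=2
After 4 (consume 2 ivory): (empty)
After 5 (gather 3 bone): bone=3
After 6 (gather 1 bone): bone=4
After 7 (gather 2 zinc): bone=4 zinc=2
After 8 (gather 2 ivory): bone=4 ivory=2 zinc=2
After 9 (gather 2 zinc): bone=4 ivory=2 zinc=4
After 10 (consume 4 zinc): bone=4 ivory=2
After 11 (consume 1 ivory): bone=4 ivory=1
After 12 (gather 1 salt): bone=4 ivory=1 salt=1
After 13 (gather 1 zinc): bone=4 ivory=1 salt=1 zinc=1
After 14 (gather 1 zinc): bone=4 ivory=1 salt=1 zinc=2
After 15 (consume 2 bone): bone=2 ivory=1 salt=1 zinc=2
After 16 (consume 1 salt): bone=2 ivory=1 zinc=2
After 17 (gather 1 zinc): bone=2 ivory=1 zinc=3
After 18 (gather 1 zinc): bone=2 ivory=1 zinc=4
After 19 (gather 1 ivory): bone=2 ivory=2 zinc=4
After 20 (gather 1 salt): bone=2 ivory=2 salt=1 zinc=4

Answer: no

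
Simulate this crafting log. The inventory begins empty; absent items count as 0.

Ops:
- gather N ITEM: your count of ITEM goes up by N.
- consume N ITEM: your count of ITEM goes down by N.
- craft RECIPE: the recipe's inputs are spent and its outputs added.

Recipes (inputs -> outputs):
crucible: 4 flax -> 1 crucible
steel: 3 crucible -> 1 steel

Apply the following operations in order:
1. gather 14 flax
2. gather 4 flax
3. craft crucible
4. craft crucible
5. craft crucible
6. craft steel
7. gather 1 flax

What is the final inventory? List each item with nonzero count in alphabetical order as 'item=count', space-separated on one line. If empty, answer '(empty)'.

Answer: flax=7 steel=1

Derivation:
After 1 (gather 14 flax): flax=14
After 2 (gather 4 flax): flax=18
After 3 (craft crucible): crucible=1 flax=14
After 4 (craft crucible): crucible=2 flax=10
After 5 (craft crucible): crucible=3 flax=6
After 6 (craft steel): flax=6 steel=1
After 7 (gather 1 flax): flax=7 steel=1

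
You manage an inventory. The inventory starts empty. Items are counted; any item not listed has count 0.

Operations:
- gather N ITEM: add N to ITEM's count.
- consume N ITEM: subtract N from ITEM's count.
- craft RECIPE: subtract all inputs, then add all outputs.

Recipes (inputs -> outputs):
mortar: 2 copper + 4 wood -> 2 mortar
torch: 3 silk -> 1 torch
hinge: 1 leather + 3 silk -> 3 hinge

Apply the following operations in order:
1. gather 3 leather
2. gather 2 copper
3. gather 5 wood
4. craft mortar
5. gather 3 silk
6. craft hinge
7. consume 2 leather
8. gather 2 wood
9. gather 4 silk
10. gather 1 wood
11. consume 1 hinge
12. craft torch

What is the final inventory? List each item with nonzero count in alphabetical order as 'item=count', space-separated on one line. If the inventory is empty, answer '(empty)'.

Answer: hinge=2 mortar=2 silk=1 torch=1 wood=4

Derivation:
After 1 (gather 3 leather): leather=3
After 2 (gather 2 copper): copper=2 leather=3
After 3 (gather 5 wood): copper=2 leather=3 wood=5
After 4 (craft mortar): leather=3 mortar=2 wood=1
After 5 (gather 3 silk): leather=3 mortar=2 silk=3 wood=1
After 6 (craft hinge): hinge=3 leather=2 mortar=2 wood=1
After 7 (consume 2 leather): hinge=3 mortar=2 wood=1
After 8 (gather 2 wood): hinge=3 mortar=2 wood=3
After 9 (gather 4 silk): hinge=3 mortar=2 silk=4 wood=3
After 10 (gather 1 wood): hinge=3 mortar=2 silk=4 wood=4
After 11 (consume 1 hinge): hinge=2 mortar=2 silk=4 wood=4
After 12 (craft torch): hinge=2 mortar=2 silk=1 torch=1 wood=4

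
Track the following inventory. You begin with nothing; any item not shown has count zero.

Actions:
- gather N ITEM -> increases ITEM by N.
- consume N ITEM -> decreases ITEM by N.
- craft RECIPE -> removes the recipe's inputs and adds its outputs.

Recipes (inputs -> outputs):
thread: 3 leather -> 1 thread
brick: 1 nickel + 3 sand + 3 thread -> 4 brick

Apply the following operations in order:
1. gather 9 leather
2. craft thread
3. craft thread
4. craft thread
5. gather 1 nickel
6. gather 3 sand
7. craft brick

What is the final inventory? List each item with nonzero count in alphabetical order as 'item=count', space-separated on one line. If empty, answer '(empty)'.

After 1 (gather 9 leather): leather=9
After 2 (craft thread): leather=6 thread=1
After 3 (craft thread): leather=3 thread=2
After 4 (craft thread): thread=3
After 5 (gather 1 nickel): nickel=1 thread=3
After 6 (gather 3 sand): nickel=1 sand=3 thread=3
After 7 (craft brick): brick=4

Answer: brick=4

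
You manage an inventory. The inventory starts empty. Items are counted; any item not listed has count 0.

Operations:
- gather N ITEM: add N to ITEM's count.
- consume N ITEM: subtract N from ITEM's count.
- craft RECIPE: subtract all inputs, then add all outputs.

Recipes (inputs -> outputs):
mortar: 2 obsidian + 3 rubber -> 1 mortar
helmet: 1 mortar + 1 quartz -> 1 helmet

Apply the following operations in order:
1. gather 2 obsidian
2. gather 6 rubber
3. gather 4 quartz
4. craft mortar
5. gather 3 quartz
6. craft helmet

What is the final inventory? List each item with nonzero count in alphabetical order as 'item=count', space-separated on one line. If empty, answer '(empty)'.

After 1 (gather 2 obsidian): obsidian=2
After 2 (gather 6 rubber): obsidian=2 rubber=6
After 3 (gather 4 quartz): obsidian=2 quartz=4 rubber=6
After 4 (craft mortar): mortar=1 quartz=4 rubber=3
After 5 (gather 3 quartz): mortar=1 quartz=7 rubber=3
After 6 (craft helmet): helmet=1 quartz=6 rubber=3

Answer: helmet=1 quartz=6 rubber=3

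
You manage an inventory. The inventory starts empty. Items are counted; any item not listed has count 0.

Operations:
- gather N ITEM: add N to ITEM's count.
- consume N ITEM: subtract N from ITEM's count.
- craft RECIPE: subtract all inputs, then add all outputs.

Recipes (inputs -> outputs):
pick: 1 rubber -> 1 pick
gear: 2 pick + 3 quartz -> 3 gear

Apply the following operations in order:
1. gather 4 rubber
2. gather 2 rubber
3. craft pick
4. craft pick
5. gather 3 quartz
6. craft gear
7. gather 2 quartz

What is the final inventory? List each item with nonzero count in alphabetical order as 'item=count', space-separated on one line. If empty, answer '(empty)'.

After 1 (gather 4 rubber): rubber=4
After 2 (gather 2 rubber): rubber=6
After 3 (craft pick): pick=1 rubber=5
After 4 (craft pick): pick=2 rubber=4
After 5 (gather 3 quartz): pick=2 quartz=3 rubber=4
After 6 (craft gear): gear=3 rubber=4
After 7 (gather 2 quartz): gear=3 quartz=2 rubber=4

Answer: gear=3 quartz=2 rubber=4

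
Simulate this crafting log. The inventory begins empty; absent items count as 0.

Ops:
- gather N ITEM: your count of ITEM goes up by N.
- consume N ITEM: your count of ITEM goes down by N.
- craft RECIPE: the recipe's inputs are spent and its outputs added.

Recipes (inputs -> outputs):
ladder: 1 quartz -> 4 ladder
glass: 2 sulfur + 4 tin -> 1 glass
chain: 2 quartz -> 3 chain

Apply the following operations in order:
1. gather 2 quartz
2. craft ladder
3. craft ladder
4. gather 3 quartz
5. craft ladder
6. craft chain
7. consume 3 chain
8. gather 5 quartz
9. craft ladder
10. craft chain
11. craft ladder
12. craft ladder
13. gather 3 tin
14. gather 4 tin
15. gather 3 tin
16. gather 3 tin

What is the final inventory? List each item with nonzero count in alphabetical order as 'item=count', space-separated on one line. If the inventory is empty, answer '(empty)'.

After 1 (gather 2 quartz): quartz=2
After 2 (craft ladder): ladder=4 quartz=1
After 3 (craft ladder): ladder=8
After 4 (gather 3 quartz): ladder=8 quartz=3
After 5 (craft ladder): ladder=12 quartz=2
After 6 (craft chain): chain=3 ladder=12
After 7 (consume 3 chain): ladder=12
After 8 (gather 5 quartz): ladder=12 quartz=5
After 9 (craft ladder): ladder=16 quartz=4
After 10 (craft chain): chain=3 ladder=16 quartz=2
After 11 (craft ladder): chain=3 ladder=20 quartz=1
After 12 (craft ladder): chain=3 ladder=24
After 13 (gather 3 tin): chain=3 ladder=24 tin=3
After 14 (gather 4 tin): chain=3 ladder=24 tin=7
After 15 (gather 3 tin): chain=3 ladder=24 tin=10
After 16 (gather 3 tin): chain=3 ladder=24 tin=13

Answer: chain=3 ladder=24 tin=13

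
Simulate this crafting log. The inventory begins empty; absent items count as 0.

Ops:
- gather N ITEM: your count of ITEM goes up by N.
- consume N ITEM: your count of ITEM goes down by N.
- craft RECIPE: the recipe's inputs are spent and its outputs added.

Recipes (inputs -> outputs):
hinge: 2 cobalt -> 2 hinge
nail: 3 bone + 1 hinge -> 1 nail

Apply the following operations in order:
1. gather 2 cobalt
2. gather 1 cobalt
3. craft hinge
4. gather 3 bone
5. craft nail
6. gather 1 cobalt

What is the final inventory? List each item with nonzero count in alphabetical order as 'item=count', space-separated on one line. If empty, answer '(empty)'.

After 1 (gather 2 cobalt): cobalt=2
After 2 (gather 1 cobalt): cobalt=3
After 3 (craft hinge): cobalt=1 hinge=2
After 4 (gather 3 bone): bone=3 cobalt=1 hinge=2
After 5 (craft nail): cobalt=1 hinge=1 nail=1
After 6 (gather 1 cobalt): cobalt=2 hinge=1 nail=1

Answer: cobalt=2 hinge=1 nail=1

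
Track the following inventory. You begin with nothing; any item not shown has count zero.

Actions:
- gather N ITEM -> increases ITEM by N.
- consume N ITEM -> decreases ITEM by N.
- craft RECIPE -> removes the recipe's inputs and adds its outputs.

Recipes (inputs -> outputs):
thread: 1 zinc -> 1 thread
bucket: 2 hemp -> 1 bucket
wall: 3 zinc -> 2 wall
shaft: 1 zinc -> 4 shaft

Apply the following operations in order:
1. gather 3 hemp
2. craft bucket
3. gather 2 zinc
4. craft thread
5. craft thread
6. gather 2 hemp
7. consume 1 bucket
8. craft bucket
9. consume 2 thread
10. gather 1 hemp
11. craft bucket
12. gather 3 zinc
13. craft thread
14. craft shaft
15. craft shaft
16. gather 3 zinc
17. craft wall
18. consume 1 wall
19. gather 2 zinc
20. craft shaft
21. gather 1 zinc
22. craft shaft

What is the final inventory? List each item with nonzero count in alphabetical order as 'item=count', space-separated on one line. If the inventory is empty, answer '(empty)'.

Answer: bucket=2 shaft=16 thread=1 wall=1 zinc=1

Derivation:
After 1 (gather 3 hemp): hemp=3
After 2 (craft bucket): bucket=1 hemp=1
After 3 (gather 2 zinc): bucket=1 hemp=1 zinc=2
After 4 (craft thread): bucket=1 hemp=1 thread=1 zinc=1
After 5 (craft thread): bucket=1 hemp=1 thread=2
After 6 (gather 2 hemp): bucket=1 hemp=3 thread=2
After 7 (consume 1 bucket): hemp=3 thread=2
After 8 (craft bucket): bucket=1 hemp=1 thread=2
After 9 (consume 2 thread): bucket=1 hemp=1
After 10 (gather 1 hemp): bucket=1 hemp=2
After 11 (craft bucket): bucket=2
After 12 (gather 3 zinc): bucket=2 zinc=3
After 13 (craft thread): bucket=2 thread=1 zinc=2
After 14 (craft shaft): bucket=2 shaft=4 thread=1 zinc=1
After 15 (craft shaft): bucket=2 shaft=8 thread=1
After 16 (gather 3 zinc): bucket=2 shaft=8 thread=1 zinc=3
After 17 (craft wall): bucket=2 shaft=8 thread=1 wall=2
After 18 (consume 1 wall): bucket=2 shaft=8 thread=1 wall=1
After 19 (gather 2 zinc): bucket=2 shaft=8 thread=1 wall=1 zinc=2
After 20 (craft shaft): bucket=2 shaft=12 thread=1 wall=1 zinc=1
After 21 (gather 1 zinc): bucket=2 shaft=12 thread=1 wall=1 zinc=2
After 22 (craft shaft): bucket=2 shaft=16 thread=1 wall=1 zinc=1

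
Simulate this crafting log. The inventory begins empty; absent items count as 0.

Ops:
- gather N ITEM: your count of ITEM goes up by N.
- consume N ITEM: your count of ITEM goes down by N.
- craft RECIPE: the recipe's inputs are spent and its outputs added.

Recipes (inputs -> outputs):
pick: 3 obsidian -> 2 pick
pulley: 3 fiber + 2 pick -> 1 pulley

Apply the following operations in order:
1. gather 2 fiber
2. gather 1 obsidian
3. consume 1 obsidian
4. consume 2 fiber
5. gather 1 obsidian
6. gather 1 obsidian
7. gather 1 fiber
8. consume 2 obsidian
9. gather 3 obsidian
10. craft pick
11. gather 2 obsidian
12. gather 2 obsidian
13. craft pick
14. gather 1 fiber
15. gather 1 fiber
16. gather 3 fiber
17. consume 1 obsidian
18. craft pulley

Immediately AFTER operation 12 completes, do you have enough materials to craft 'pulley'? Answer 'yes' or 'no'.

After 1 (gather 2 fiber): fiber=2
After 2 (gather 1 obsidian): fiber=2 obsidian=1
After 3 (consume 1 obsidian): fiber=2
After 4 (consume 2 fiber): (empty)
After 5 (gather 1 obsidian): obsidian=1
After 6 (gather 1 obsidian): obsidian=2
After 7 (gather 1 fiber): fiber=1 obsidian=2
After 8 (consume 2 obsidian): fiber=1
After 9 (gather 3 obsidian): fiber=1 obsidian=3
After 10 (craft pick): fiber=1 pick=2
After 11 (gather 2 obsidian): fiber=1 obsidian=2 pick=2
After 12 (gather 2 obsidian): fiber=1 obsidian=4 pick=2

Answer: no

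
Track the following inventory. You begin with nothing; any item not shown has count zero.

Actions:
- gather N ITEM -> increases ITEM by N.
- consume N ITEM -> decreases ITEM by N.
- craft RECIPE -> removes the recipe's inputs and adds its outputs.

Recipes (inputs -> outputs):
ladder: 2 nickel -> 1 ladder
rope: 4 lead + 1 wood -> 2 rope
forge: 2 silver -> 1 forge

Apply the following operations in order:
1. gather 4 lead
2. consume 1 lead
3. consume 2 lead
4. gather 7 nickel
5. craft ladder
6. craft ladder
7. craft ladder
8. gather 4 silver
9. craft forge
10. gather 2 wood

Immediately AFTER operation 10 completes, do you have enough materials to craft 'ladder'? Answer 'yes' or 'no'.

After 1 (gather 4 lead): lead=4
After 2 (consume 1 lead): lead=3
After 3 (consume 2 lead): lead=1
After 4 (gather 7 nickel): lead=1 nickel=7
After 5 (craft ladder): ladder=1 lead=1 nickel=5
After 6 (craft ladder): ladder=2 lead=1 nickel=3
After 7 (craft ladder): ladder=3 lead=1 nickel=1
After 8 (gather 4 silver): ladder=3 lead=1 nickel=1 silver=4
After 9 (craft forge): forge=1 ladder=3 lead=1 nickel=1 silver=2
After 10 (gather 2 wood): forge=1 ladder=3 lead=1 nickel=1 silver=2 wood=2

Answer: no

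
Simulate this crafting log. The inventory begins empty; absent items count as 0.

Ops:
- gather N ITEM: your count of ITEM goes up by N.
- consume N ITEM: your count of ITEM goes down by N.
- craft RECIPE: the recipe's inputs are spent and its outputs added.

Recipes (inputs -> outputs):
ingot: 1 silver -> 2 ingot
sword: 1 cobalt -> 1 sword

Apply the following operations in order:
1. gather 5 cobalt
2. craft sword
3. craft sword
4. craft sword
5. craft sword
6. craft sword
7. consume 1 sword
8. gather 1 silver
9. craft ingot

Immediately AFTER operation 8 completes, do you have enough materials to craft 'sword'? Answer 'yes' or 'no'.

After 1 (gather 5 cobalt): cobalt=5
After 2 (craft sword): cobalt=4 sword=1
After 3 (craft sword): cobalt=3 sword=2
After 4 (craft sword): cobalt=2 sword=3
After 5 (craft sword): cobalt=1 sword=4
After 6 (craft sword): sword=5
After 7 (consume 1 sword): sword=4
After 8 (gather 1 silver): silver=1 sword=4

Answer: no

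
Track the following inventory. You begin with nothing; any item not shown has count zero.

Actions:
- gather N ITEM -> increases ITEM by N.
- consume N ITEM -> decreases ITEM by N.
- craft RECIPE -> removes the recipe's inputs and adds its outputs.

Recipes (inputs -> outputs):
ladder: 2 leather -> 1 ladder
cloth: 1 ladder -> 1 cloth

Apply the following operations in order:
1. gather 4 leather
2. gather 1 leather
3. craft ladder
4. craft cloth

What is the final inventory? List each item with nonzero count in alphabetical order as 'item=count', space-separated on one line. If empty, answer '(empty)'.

Answer: cloth=1 leather=3

Derivation:
After 1 (gather 4 leather): leather=4
After 2 (gather 1 leather): leather=5
After 3 (craft ladder): ladder=1 leather=3
After 4 (craft cloth): cloth=1 leather=3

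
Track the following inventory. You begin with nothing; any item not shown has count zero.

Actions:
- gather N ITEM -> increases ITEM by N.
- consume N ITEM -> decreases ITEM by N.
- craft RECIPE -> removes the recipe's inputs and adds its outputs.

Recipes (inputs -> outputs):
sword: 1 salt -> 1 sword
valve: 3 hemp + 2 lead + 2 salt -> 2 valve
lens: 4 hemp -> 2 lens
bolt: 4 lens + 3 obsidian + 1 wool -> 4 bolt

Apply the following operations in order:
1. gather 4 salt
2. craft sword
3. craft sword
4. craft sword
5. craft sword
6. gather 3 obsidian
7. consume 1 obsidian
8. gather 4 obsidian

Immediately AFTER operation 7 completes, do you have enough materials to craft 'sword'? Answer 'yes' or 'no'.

After 1 (gather 4 salt): salt=4
After 2 (craft sword): salt=3 sword=1
After 3 (craft sword): salt=2 sword=2
After 4 (craft sword): salt=1 sword=3
After 5 (craft sword): sword=4
After 6 (gather 3 obsidian): obsidian=3 sword=4
After 7 (consume 1 obsidian): obsidian=2 sword=4

Answer: no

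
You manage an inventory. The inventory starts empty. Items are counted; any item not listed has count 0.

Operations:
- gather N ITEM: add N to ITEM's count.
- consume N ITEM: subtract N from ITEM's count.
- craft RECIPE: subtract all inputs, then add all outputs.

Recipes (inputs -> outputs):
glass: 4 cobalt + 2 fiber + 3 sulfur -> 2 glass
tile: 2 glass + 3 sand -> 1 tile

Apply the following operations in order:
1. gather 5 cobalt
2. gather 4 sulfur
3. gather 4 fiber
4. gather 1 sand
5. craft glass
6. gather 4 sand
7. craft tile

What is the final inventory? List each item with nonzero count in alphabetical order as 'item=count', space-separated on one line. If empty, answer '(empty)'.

After 1 (gather 5 cobalt): cobalt=5
After 2 (gather 4 sulfur): cobalt=5 sulfur=4
After 3 (gather 4 fiber): cobalt=5 fiber=4 sulfur=4
After 4 (gather 1 sand): cobalt=5 fiber=4 sand=1 sulfur=4
After 5 (craft glass): cobalt=1 fiber=2 glass=2 sand=1 sulfur=1
After 6 (gather 4 sand): cobalt=1 fiber=2 glass=2 sand=5 sulfur=1
After 7 (craft tile): cobalt=1 fiber=2 sand=2 sulfur=1 tile=1

Answer: cobalt=1 fiber=2 sand=2 sulfur=1 tile=1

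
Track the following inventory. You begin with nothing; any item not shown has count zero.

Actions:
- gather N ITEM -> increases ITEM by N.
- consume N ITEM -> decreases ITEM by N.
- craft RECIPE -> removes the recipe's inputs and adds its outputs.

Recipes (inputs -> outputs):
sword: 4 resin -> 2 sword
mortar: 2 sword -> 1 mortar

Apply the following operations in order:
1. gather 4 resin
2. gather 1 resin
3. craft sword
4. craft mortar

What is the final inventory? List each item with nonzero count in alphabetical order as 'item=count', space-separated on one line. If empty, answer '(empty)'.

Answer: mortar=1 resin=1

Derivation:
After 1 (gather 4 resin): resin=4
After 2 (gather 1 resin): resin=5
After 3 (craft sword): resin=1 sword=2
After 4 (craft mortar): mortar=1 resin=1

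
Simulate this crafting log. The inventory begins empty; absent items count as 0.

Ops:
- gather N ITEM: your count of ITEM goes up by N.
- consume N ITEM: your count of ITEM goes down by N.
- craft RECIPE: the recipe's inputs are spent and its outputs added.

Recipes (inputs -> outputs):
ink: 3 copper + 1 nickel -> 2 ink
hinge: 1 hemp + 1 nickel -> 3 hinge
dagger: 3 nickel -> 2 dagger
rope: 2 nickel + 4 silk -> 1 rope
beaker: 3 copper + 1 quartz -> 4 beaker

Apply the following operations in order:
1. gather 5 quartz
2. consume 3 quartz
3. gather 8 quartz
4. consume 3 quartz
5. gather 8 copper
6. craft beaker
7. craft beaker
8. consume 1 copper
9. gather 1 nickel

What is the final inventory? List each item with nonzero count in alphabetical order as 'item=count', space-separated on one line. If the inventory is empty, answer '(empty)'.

Answer: beaker=8 copper=1 nickel=1 quartz=5

Derivation:
After 1 (gather 5 quartz): quartz=5
After 2 (consume 3 quartz): quartz=2
After 3 (gather 8 quartz): quartz=10
After 4 (consume 3 quartz): quartz=7
After 5 (gather 8 copper): copper=8 quartz=7
After 6 (craft beaker): beaker=4 copper=5 quartz=6
After 7 (craft beaker): beaker=8 copper=2 quartz=5
After 8 (consume 1 copper): beaker=8 copper=1 quartz=5
After 9 (gather 1 nickel): beaker=8 copper=1 nickel=1 quartz=5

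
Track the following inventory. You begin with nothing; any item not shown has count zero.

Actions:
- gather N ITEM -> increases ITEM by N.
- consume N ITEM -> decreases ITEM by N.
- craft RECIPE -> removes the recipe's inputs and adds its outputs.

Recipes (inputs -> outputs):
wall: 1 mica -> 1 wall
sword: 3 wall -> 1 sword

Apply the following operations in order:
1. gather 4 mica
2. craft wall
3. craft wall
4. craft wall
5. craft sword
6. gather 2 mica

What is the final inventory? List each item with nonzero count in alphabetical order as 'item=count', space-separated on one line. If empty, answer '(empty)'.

Answer: mica=3 sword=1

Derivation:
After 1 (gather 4 mica): mica=4
After 2 (craft wall): mica=3 wall=1
After 3 (craft wall): mica=2 wall=2
After 4 (craft wall): mica=1 wall=3
After 5 (craft sword): mica=1 sword=1
After 6 (gather 2 mica): mica=3 sword=1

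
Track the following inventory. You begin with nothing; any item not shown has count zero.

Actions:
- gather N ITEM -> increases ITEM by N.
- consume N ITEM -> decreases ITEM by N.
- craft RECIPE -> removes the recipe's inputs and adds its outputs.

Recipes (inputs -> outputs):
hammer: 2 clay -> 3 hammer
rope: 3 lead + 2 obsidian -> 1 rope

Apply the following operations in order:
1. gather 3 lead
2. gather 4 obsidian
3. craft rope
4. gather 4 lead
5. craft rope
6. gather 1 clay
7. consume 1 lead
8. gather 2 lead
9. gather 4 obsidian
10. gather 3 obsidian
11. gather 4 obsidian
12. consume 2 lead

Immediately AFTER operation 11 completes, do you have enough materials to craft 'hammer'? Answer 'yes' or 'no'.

After 1 (gather 3 lead): lead=3
After 2 (gather 4 obsidian): lead=3 obsidian=4
After 3 (craft rope): obsidian=2 rope=1
After 4 (gather 4 lead): lead=4 obsidian=2 rope=1
After 5 (craft rope): lead=1 rope=2
After 6 (gather 1 clay): clay=1 lead=1 rope=2
After 7 (consume 1 lead): clay=1 rope=2
After 8 (gather 2 lead): clay=1 lead=2 rope=2
After 9 (gather 4 obsidian): clay=1 lead=2 obsidian=4 rope=2
After 10 (gather 3 obsidian): clay=1 lead=2 obsidian=7 rope=2
After 11 (gather 4 obsidian): clay=1 lead=2 obsidian=11 rope=2

Answer: no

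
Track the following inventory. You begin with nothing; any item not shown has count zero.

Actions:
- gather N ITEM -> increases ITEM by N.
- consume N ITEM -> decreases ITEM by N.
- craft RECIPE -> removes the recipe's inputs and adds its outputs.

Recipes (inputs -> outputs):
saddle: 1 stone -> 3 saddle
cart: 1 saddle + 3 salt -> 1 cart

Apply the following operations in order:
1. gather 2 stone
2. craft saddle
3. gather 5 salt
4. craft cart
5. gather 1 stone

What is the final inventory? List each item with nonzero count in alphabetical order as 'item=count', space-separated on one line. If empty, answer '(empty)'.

Answer: cart=1 saddle=2 salt=2 stone=2

Derivation:
After 1 (gather 2 stone): stone=2
After 2 (craft saddle): saddle=3 stone=1
After 3 (gather 5 salt): saddle=3 salt=5 stone=1
After 4 (craft cart): cart=1 saddle=2 salt=2 stone=1
After 5 (gather 1 stone): cart=1 saddle=2 salt=2 stone=2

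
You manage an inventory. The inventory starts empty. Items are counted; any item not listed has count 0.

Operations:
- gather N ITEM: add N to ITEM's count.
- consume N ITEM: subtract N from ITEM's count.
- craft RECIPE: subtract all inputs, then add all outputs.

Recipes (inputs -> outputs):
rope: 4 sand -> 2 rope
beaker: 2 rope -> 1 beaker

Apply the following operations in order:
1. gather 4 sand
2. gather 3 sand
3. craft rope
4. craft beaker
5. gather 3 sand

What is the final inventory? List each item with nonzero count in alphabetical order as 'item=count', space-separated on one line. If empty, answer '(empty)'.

Answer: beaker=1 sand=6

Derivation:
After 1 (gather 4 sand): sand=4
After 2 (gather 3 sand): sand=7
After 3 (craft rope): rope=2 sand=3
After 4 (craft beaker): beaker=1 sand=3
After 5 (gather 3 sand): beaker=1 sand=6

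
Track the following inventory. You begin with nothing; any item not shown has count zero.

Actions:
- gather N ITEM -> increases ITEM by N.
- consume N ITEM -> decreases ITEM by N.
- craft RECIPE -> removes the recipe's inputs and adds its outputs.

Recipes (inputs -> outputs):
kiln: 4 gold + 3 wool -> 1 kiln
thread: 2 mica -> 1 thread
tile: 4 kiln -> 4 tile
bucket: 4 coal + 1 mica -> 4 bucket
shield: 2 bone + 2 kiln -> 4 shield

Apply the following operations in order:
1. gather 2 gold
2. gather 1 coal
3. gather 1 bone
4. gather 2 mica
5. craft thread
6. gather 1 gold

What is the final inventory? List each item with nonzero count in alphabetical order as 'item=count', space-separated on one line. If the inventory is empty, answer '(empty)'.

Answer: bone=1 coal=1 gold=3 thread=1

Derivation:
After 1 (gather 2 gold): gold=2
After 2 (gather 1 coal): coal=1 gold=2
After 3 (gather 1 bone): bone=1 coal=1 gold=2
After 4 (gather 2 mica): bone=1 coal=1 gold=2 mica=2
After 5 (craft thread): bone=1 coal=1 gold=2 thread=1
After 6 (gather 1 gold): bone=1 coal=1 gold=3 thread=1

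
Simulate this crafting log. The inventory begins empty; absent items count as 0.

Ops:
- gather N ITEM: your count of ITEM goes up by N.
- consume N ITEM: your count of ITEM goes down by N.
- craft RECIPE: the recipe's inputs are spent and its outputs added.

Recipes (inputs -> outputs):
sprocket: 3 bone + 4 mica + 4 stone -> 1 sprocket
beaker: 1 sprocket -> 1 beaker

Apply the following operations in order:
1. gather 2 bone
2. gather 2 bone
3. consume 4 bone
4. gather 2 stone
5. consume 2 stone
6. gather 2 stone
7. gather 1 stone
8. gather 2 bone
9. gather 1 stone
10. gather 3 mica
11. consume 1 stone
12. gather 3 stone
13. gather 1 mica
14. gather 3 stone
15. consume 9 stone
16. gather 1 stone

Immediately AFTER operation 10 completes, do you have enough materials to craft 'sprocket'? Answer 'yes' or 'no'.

Answer: no

Derivation:
After 1 (gather 2 bone): bone=2
After 2 (gather 2 bone): bone=4
After 3 (consume 4 bone): (empty)
After 4 (gather 2 stone): stone=2
After 5 (consume 2 stone): (empty)
After 6 (gather 2 stone): stone=2
After 7 (gather 1 stone): stone=3
After 8 (gather 2 bone): bone=2 stone=3
After 9 (gather 1 stone): bone=2 stone=4
After 10 (gather 3 mica): bone=2 mica=3 stone=4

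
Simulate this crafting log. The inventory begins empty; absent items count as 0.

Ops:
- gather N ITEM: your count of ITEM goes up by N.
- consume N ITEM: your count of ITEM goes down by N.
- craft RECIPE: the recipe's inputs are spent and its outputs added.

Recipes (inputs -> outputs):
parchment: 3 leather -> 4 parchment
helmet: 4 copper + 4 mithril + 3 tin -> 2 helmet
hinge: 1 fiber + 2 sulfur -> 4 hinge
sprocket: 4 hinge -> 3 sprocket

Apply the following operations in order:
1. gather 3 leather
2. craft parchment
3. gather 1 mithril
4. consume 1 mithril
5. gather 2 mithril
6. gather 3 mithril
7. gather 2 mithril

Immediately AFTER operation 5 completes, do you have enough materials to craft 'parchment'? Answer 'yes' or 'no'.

After 1 (gather 3 leather): leather=3
After 2 (craft parchment): parchment=4
After 3 (gather 1 mithril): mithril=1 parchment=4
After 4 (consume 1 mithril): parchment=4
After 5 (gather 2 mithril): mithril=2 parchment=4

Answer: no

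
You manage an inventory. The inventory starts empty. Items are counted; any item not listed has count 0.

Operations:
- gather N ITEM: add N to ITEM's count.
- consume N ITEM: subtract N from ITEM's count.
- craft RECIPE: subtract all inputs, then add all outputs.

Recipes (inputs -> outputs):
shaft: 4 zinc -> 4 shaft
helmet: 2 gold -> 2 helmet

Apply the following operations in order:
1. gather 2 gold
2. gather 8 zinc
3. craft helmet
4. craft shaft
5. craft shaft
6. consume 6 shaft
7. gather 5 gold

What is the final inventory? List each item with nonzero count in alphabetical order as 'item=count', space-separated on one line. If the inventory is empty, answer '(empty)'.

After 1 (gather 2 gold): gold=2
After 2 (gather 8 zinc): gold=2 zinc=8
After 3 (craft helmet): helmet=2 zinc=8
After 4 (craft shaft): helmet=2 shaft=4 zinc=4
After 5 (craft shaft): helmet=2 shaft=8
After 6 (consume 6 shaft): helmet=2 shaft=2
After 7 (gather 5 gold): gold=5 helmet=2 shaft=2

Answer: gold=5 helmet=2 shaft=2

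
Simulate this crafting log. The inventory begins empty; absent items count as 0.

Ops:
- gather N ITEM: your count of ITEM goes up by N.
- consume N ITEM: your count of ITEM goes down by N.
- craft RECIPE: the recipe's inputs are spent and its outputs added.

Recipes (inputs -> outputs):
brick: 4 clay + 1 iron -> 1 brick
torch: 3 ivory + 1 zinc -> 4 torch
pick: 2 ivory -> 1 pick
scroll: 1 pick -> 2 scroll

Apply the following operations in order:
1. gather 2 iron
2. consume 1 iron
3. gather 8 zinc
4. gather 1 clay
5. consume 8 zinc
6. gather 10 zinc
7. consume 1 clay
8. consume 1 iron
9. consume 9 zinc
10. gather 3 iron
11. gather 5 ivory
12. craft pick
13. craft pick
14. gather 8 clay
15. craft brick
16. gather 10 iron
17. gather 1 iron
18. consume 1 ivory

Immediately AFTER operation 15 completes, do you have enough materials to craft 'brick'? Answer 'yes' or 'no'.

Answer: yes

Derivation:
After 1 (gather 2 iron): iron=2
After 2 (consume 1 iron): iron=1
After 3 (gather 8 zinc): iron=1 zinc=8
After 4 (gather 1 clay): clay=1 iron=1 zinc=8
After 5 (consume 8 zinc): clay=1 iron=1
After 6 (gather 10 zinc): clay=1 iron=1 zinc=10
After 7 (consume 1 clay): iron=1 zinc=10
After 8 (consume 1 iron): zinc=10
After 9 (consume 9 zinc): zinc=1
After 10 (gather 3 iron): iron=3 zinc=1
After 11 (gather 5 ivory): iron=3 ivory=5 zinc=1
After 12 (craft pick): iron=3 ivory=3 pick=1 zinc=1
After 13 (craft pick): iron=3 ivory=1 pick=2 zinc=1
After 14 (gather 8 clay): clay=8 iron=3 ivory=1 pick=2 zinc=1
After 15 (craft brick): brick=1 clay=4 iron=2 ivory=1 pick=2 zinc=1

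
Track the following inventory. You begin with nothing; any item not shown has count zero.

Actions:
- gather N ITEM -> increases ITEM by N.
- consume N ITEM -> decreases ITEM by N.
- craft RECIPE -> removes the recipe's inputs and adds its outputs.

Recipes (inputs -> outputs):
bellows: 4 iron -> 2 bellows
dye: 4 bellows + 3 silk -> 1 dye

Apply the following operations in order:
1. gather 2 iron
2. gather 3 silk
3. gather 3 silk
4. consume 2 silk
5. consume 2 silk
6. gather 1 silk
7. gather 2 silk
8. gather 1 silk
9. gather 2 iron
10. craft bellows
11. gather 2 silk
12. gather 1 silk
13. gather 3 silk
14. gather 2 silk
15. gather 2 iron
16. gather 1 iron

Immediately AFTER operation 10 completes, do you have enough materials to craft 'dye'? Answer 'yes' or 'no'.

Answer: no

Derivation:
After 1 (gather 2 iron): iron=2
After 2 (gather 3 silk): iron=2 silk=3
After 3 (gather 3 silk): iron=2 silk=6
After 4 (consume 2 silk): iron=2 silk=4
After 5 (consume 2 silk): iron=2 silk=2
After 6 (gather 1 silk): iron=2 silk=3
After 7 (gather 2 silk): iron=2 silk=5
After 8 (gather 1 silk): iron=2 silk=6
After 9 (gather 2 iron): iron=4 silk=6
After 10 (craft bellows): bellows=2 silk=6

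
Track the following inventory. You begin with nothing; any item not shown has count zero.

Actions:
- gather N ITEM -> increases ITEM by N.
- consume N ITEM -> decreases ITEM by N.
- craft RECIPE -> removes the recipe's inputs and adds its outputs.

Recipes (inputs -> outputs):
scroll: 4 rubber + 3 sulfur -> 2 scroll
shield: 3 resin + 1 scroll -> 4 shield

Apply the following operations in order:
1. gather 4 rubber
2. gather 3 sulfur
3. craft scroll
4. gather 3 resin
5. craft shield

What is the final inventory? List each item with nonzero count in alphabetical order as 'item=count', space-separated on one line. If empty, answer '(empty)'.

Answer: scroll=1 shield=4

Derivation:
After 1 (gather 4 rubber): rubber=4
After 2 (gather 3 sulfur): rubber=4 sulfur=3
After 3 (craft scroll): scroll=2
After 4 (gather 3 resin): resin=3 scroll=2
After 5 (craft shield): scroll=1 shield=4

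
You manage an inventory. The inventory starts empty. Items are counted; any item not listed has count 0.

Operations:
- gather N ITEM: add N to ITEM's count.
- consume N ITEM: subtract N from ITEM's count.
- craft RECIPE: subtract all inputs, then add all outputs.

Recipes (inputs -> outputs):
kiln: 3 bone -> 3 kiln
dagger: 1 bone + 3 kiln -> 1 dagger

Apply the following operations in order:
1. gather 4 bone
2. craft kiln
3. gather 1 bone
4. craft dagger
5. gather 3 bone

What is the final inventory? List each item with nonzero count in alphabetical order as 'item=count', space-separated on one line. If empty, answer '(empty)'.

Answer: bone=4 dagger=1

Derivation:
After 1 (gather 4 bone): bone=4
After 2 (craft kiln): bone=1 kiln=3
After 3 (gather 1 bone): bone=2 kiln=3
After 4 (craft dagger): bone=1 dagger=1
After 5 (gather 3 bone): bone=4 dagger=1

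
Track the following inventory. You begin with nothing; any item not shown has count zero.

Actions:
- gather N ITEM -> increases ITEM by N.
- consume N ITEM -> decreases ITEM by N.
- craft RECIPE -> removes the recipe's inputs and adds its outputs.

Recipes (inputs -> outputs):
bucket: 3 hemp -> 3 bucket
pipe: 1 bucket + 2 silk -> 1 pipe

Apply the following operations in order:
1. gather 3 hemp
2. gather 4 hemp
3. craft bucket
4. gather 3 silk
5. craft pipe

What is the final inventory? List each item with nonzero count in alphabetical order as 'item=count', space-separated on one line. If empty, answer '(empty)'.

Answer: bucket=2 hemp=4 pipe=1 silk=1

Derivation:
After 1 (gather 3 hemp): hemp=3
After 2 (gather 4 hemp): hemp=7
After 3 (craft bucket): bucket=3 hemp=4
After 4 (gather 3 silk): bucket=3 hemp=4 silk=3
After 5 (craft pipe): bucket=2 hemp=4 pipe=1 silk=1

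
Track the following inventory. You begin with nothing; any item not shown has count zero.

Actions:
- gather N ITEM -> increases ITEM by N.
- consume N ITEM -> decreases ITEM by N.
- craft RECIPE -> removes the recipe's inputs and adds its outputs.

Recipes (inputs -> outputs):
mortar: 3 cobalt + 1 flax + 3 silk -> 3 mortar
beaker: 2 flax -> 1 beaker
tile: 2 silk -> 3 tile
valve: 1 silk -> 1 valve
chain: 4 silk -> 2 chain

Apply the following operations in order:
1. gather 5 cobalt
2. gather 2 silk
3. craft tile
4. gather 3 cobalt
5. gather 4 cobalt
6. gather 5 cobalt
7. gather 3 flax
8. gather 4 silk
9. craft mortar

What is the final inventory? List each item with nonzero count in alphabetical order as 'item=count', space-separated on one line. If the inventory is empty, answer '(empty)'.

After 1 (gather 5 cobalt): cobalt=5
After 2 (gather 2 silk): cobalt=5 silk=2
After 3 (craft tile): cobalt=5 tile=3
After 4 (gather 3 cobalt): cobalt=8 tile=3
After 5 (gather 4 cobalt): cobalt=12 tile=3
After 6 (gather 5 cobalt): cobalt=17 tile=3
After 7 (gather 3 flax): cobalt=17 flax=3 tile=3
After 8 (gather 4 silk): cobalt=17 flax=3 silk=4 tile=3
After 9 (craft mortar): cobalt=14 flax=2 mortar=3 silk=1 tile=3

Answer: cobalt=14 flax=2 mortar=3 silk=1 tile=3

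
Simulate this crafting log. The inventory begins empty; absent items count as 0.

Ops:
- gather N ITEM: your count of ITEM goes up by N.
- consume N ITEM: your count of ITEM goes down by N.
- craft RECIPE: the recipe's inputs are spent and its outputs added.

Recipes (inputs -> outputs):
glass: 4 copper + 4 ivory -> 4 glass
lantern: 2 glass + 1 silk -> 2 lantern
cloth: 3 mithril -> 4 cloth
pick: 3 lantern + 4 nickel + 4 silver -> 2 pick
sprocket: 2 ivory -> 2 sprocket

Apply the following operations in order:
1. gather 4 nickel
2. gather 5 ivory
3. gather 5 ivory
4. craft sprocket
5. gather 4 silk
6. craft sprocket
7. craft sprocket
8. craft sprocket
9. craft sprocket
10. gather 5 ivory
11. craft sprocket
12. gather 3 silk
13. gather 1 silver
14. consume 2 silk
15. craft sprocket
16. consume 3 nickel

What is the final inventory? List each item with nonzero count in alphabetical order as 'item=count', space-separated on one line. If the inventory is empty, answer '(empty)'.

Answer: ivory=1 nickel=1 silk=5 silver=1 sprocket=14

Derivation:
After 1 (gather 4 nickel): nickel=4
After 2 (gather 5 ivory): ivory=5 nickel=4
After 3 (gather 5 ivory): ivory=10 nickel=4
After 4 (craft sprocket): ivory=8 nickel=4 sprocket=2
After 5 (gather 4 silk): ivory=8 nickel=4 silk=4 sprocket=2
After 6 (craft sprocket): ivory=6 nickel=4 silk=4 sprocket=4
After 7 (craft sprocket): ivory=4 nickel=4 silk=4 sprocket=6
After 8 (craft sprocket): ivory=2 nickel=4 silk=4 sprocket=8
After 9 (craft sprocket): nickel=4 silk=4 sprocket=10
After 10 (gather 5 ivory): ivory=5 nickel=4 silk=4 sprocket=10
After 11 (craft sprocket): ivory=3 nickel=4 silk=4 sprocket=12
After 12 (gather 3 silk): ivory=3 nickel=4 silk=7 sprocket=12
After 13 (gather 1 silver): ivory=3 nickel=4 silk=7 silver=1 sprocket=12
After 14 (consume 2 silk): ivory=3 nickel=4 silk=5 silver=1 sprocket=12
After 15 (craft sprocket): ivory=1 nickel=4 silk=5 silver=1 sprocket=14
After 16 (consume 3 nickel): ivory=1 nickel=1 silk=5 silver=1 sprocket=14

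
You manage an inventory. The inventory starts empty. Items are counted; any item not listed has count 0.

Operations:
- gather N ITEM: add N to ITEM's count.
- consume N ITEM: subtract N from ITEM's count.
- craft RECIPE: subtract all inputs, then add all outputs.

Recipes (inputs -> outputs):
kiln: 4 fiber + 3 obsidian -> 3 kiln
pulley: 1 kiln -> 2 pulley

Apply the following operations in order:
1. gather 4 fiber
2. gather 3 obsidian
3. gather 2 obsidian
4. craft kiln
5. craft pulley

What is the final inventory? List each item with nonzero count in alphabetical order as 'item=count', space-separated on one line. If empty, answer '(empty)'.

Answer: kiln=2 obsidian=2 pulley=2

Derivation:
After 1 (gather 4 fiber): fiber=4
After 2 (gather 3 obsidian): fiber=4 obsidian=3
After 3 (gather 2 obsidian): fiber=4 obsidian=5
After 4 (craft kiln): kiln=3 obsidian=2
After 5 (craft pulley): kiln=2 obsidian=2 pulley=2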